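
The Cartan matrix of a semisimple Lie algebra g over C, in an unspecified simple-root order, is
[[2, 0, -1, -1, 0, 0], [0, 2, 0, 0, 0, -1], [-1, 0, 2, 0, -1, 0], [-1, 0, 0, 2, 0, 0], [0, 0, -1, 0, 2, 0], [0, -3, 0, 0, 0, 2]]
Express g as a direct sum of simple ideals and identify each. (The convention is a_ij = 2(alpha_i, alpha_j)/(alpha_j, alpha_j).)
A_4 (sl(5)) ⊕ G_2

The diagram associated to this matrix has two connected components: the simple roots {alpha_1, alpha_3, alpha_4, alpha_5} form a chain of 4 nodes with single edges (A_4), and {alpha_2, alpha_6} form two nodes joined by a triple edge (G_2). A semisimple Lie algebra decomposes uniquely as the direct sum of simple ideals, one per connected component of its Dynkin diagram, so g ≅ A_4 ⊕ G_2 (dimension 24 + 14 = 38).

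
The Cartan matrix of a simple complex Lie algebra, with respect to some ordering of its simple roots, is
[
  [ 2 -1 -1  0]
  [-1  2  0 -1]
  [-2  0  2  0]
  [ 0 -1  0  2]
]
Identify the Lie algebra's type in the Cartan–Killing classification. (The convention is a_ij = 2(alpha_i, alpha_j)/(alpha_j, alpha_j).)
C_4

The matrix has rank 4 with 2's on the diagonal. Reading the off-diagonal entries as Dynkin edges (a single edge where a_ij = a_ji = -1; a double or triple edge where a_ij * a_ji = 2 or 3), the diagram is a chain of 4 nodes with a double edge at one end; the terminal node there is the unique long simple root (C_4). One simple-root ordering that puts it in standard form is (alpha_4, alpha_2, alpha_1, alpha_3). So the algebra is type C_4, i.e. sp(8).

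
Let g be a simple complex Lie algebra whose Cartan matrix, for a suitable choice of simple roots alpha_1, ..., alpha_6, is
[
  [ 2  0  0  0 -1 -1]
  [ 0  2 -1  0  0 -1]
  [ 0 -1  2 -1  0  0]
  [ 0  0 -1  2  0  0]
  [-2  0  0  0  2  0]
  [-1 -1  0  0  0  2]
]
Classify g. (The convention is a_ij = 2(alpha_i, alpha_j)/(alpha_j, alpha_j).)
C_6

The matrix has rank 6 with 2's on the diagonal. Reading the off-diagonal entries as Dynkin edges (a single edge where a_ij = a_ji = -1; a double or triple edge where a_ij * a_ji = 2 or 3), the diagram is a chain of 6 nodes with a double edge at one end; the terminal node there is the unique long simple root (C_6). One simple-root ordering that puts it in standard form is (alpha_4, alpha_3, alpha_2, alpha_6, alpha_1, alpha_5). So the algebra is type C_6, i.e. sp(12).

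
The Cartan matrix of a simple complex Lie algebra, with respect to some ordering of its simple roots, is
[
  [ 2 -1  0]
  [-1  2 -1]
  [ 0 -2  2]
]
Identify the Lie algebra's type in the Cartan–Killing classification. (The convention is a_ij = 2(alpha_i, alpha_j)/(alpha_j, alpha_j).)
C3

The matrix has rank 3 with 2's on the diagonal. Reading the off-diagonal entries as Dynkin edges (a single edge where a_ij = a_ji = -1; a double or triple edge where a_ij * a_ji = 2 or 3), the diagram is a chain of 3 nodes with a double edge at one end; the terminal node there is the unique long simple root (C_3). One simple-root ordering that puts it in standard form is (alpha_1, alpha_2, alpha_3). So the algebra is type C_3, i.e. sp(6).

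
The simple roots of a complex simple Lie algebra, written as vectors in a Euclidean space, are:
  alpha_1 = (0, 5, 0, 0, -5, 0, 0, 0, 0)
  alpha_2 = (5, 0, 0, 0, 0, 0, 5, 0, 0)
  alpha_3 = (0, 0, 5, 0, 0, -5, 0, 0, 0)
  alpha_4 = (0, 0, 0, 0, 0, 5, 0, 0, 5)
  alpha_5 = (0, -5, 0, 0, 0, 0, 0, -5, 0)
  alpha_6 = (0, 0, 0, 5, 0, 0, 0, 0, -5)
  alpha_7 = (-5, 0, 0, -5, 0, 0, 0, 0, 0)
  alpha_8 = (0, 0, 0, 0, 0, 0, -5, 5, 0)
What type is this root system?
A_8 (sl(9))

Compute the Cartan integers a_ij = 2(alpha_i, alpha_j)/(alpha_j, alpha_j); the resulting 8x8 Cartan matrix is
[[2, 0, 0, 0, -1, 0, 0, 0], [0, 2, 0, 0, 0, 0, -1, -1], [0, 0, 2, -1, 0, 0, 0, 0], [0, 0, -1, 2, 0, -1, 0, 0], [-1, 0, 0, 0, 2, 0, 0, -1], [0, 0, 0, -1, 0, 2, -1, 0], [0, -1, 0, 0, 0, -1, 2, 0], [0, -1, 0, 0, -1, 0, 0, 2]].
All simple roots have the same length, so the diagram is simply laced. The associated Dynkin diagram is a chain of 8 nodes with single edges (A_8), so the type is A_8 (the algebra sl(9)).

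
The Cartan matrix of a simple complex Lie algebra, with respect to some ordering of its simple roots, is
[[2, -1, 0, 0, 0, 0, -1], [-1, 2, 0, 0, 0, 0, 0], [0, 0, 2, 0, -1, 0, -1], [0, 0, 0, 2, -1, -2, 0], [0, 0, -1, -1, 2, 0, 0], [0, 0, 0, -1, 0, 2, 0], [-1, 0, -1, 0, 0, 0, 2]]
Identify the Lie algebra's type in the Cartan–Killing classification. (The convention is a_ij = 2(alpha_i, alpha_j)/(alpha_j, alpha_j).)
B7

The matrix has rank 7 with 2's on the diagonal. Reading the off-diagonal entries as Dynkin edges (a single edge where a_ij = a_ji = -1; a double or triple edge where a_ij * a_ji = 2 or 3), the diagram is a chain of 7 nodes with a double edge at one end; the terminal node there is the unique short simple root (B_7). One simple-root ordering that puts it in standard form is (alpha_2, alpha_1, alpha_7, alpha_3, alpha_5, alpha_4, alpha_6). So the algebra is type B_7, i.e. so(15).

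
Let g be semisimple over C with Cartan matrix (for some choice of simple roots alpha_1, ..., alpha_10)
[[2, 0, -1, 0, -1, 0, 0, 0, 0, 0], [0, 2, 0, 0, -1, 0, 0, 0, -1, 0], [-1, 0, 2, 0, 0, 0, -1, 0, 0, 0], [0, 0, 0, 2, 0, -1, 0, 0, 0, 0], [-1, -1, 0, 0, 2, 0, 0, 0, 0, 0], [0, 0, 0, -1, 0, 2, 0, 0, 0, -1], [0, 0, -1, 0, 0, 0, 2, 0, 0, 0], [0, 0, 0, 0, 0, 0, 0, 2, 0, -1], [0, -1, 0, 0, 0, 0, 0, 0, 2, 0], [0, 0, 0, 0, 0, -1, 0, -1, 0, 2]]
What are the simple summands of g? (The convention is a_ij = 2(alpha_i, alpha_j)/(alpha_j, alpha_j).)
The diagram associated to this matrix has two connected components: the simple roots {alpha_4, alpha_6, alpha_8, alpha_10} form a chain of 4 nodes with single edges (A_4), and {alpha_1, alpha_2, alpha_3, alpha_5, alpha_7, alpha_9} form a chain of 6 nodes with single edges (A_6). A semisimple Lie algebra decomposes uniquely as the direct sum of simple ideals, one per connected component of its Dynkin diagram, so g ≅ A_4 ⊕ A_6 (dimension 24 + 48 = 72).

A_4 (sl(5)) + A_6 (sl(7))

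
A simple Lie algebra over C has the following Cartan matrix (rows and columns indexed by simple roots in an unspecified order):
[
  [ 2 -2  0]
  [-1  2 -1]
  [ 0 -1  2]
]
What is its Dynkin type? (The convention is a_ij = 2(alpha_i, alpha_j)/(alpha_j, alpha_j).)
C3

The matrix has rank 3 with 2's on the diagonal. Reading the off-diagonal entries as Dynkin edges (a single edge where a_ij = a_ji = -1; a double or triple edge where a_ij * a_ji = 2 or 3), the diagram is a chain of 3 nodes with a double edge at one end; the terminal node there is the unique long simple root (C_3). One simple-root ordering that puts it in standard form is (alpha_3, alpha_2, alpha_1). So the algebra is type C_3, i.e. sp(6).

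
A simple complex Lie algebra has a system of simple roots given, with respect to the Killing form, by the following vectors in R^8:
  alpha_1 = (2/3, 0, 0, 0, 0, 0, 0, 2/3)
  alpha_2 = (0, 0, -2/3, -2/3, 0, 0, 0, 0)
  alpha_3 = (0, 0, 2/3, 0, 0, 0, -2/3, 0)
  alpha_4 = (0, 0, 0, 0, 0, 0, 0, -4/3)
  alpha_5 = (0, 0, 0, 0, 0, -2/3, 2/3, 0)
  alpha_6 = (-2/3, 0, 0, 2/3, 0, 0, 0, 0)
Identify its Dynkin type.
Compute the Cartan integers a_ij = 2(alpha_i, alpha_j)/(alpha_j, alpha_j); the resulting 6x6 Cartan matrix is
[[2, 0, 0, -1, 0, -1], [0, 2, -1, 0, 0, -1], [0, -1, 2, 0, -1, 0], [-2, 0, 0, 2, 0, 0], [0, 0, -1, 0, 2, 0], [-1, -1, 0, 0, 0, 2]].
The roots have two lengths (squared-length ratio 2:1); the short ones are alpha_{1,2,3,5,6}. The associated Dynkin diagram is a chain of 6 nodes with a double edge at one end; the terminal node there is the unique long simple root (C_6), so the type is C_6 (the algebra sp(12)).

C_6 (sp(12))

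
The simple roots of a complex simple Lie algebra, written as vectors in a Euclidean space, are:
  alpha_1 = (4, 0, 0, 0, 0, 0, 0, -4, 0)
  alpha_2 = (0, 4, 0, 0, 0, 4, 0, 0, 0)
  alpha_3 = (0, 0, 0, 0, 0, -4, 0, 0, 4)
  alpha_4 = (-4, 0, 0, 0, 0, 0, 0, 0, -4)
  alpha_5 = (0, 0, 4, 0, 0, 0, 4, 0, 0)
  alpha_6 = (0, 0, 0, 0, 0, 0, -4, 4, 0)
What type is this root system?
Compute the Cartan integers a_ij = 2(alpha_i, alpha_j)/(alpha_j, alpha_j); the resulting 6x6 Cartan matrix is
[[2, 0, 0, -1, 0, -1], [0, 2, -1, 0, 0, 0], [0, -1, 2, -1, 0, 0], [-1, 0, -1, 2, 0, 0], [0, 0, 0, 0, 2, -1], [-1, 0, 0, 0, -1, 2]].
All simple roots have the same length, so the diagram is simply laced. The associated Dynkin diagram is a chain of 6 nodes with single edges (A_6), so the type is A_6 (the algebra sl(7)).

A_6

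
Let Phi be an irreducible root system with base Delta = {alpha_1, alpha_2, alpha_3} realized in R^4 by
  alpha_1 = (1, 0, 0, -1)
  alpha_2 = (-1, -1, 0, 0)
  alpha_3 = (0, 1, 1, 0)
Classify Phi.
Compute the Cartan integers a_ij = 2(alpha_i, alpha_j)/(alpha_j, alpha_j); the resulting 3x3 Cartan matrix is
[[2, -1, 0], [-1, 2, -1], [0, -1, 2]].
All simple roots have the same length, so the diagram is simply laced. The associated Dynkin diagram is a chain of 3 nodes with single edges (A_3), so the type is A_3 (the algebra sl(4)).

A_3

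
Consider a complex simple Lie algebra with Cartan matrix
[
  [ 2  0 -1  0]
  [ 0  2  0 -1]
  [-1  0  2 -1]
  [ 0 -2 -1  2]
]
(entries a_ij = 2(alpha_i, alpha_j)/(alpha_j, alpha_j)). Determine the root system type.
B_4

The matrix has rank 4 with 2's on the diagonal. Reading the off-diagonal entries as Dynkin edges (a single edge where a_ij = a_ji = -1; a double or triple edge where a_ij * a_ji = 2 or 3), the diagram is a chain of 4 nodes with a double edge at one end; the terminal node there is the unique short simple root (B_4). One simple-root ordering that puts it in standard form is (alpha_1, alpha_3, alpha_4, alpha_2). So the algebra is type B_4, i.e. so(9).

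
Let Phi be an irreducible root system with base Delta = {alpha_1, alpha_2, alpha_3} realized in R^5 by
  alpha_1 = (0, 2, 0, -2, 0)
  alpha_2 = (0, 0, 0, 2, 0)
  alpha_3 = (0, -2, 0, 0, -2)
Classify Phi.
type B_3

Compute the Cartan integers a_ij = 2(alpha_i, alpha_j)/(alpha_j, alpha_j); the resulting 3x3 Cartan matrix is
[[2, -2, -1], [-1, 2, 0], [-1, 0, 2]].
The roots have two lengths (squared-length ratio 2:1); the short ones are alpha_{2}. The associated Dynkin diagram is a chain of 3 nodes with a double edge at one end; the terminal node there is the unique short simple root (B_3), so the type is B_3 (the algebra so(7)).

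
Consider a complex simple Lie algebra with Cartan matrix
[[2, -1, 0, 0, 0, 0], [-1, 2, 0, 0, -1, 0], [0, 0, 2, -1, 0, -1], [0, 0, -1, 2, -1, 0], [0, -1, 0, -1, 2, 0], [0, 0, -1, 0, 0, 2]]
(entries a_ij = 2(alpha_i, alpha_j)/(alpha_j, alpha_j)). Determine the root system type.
The matrix has rank 6 with 2's on the diagonal. Reading the off-diagonal entries as Dynkin edges (a single edge where a_ij = a_ji = -1; a double or triple edge where a_ij * a_ji = 2 or 3), the diagram is a chain of 6 nodes with single edges (A_6). One simple-root ordering that puts it in standard form is (alpha_1, alpha_2, alpha_5, alpha_4, alpha_3, alpha_6). So the algebra is type A_6, i.e. sl(7).

A_6 (sl(7))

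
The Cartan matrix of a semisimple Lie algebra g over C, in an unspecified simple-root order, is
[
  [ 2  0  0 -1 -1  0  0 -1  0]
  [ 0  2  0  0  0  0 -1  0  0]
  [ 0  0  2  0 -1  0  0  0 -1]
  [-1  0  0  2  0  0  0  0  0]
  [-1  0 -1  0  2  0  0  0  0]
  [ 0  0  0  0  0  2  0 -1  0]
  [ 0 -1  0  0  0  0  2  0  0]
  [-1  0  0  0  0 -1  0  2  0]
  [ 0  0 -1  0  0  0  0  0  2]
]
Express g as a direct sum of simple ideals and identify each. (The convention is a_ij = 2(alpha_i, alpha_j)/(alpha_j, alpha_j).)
The diagram associated to this matrix has two connected components: the simple roots {alpha_2, alpha_7} form a chain of 2 nodes with single edges (A_2), and {alpha_1, alpha_3, alpha_4, alpha_5, alpha_6, alpha_8, alpha_9} form a chain of 6 nodes with one extra node attached to the third node from one end (E_7). A semisimple Lie algebra decomposes uniquely as the direct sum of simple ideals, one per connected component of its Dynkin diagram, so g ≅ A_2 ⊕ E_7 (dimension 8 + 133 = 141).

A_2 + E_7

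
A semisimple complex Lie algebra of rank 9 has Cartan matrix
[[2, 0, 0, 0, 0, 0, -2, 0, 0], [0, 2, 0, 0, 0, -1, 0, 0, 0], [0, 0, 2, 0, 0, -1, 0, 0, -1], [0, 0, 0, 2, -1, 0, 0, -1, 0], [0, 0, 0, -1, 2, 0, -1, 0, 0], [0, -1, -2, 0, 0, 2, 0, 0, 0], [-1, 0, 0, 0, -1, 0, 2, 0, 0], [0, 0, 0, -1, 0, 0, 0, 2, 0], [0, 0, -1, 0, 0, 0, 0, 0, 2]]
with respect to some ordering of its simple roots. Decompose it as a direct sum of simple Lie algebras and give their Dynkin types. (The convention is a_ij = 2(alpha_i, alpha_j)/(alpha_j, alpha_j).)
C5 ⊕ F4

The diagram associated to this matrix has two connected components: the simple roots {alpha_1, alpha_4, alpha_5, alpha_7, alpha_8} form a chain of 5 nodes with a double edge at one end; the terminal node there is the unique long simple root (C_5), and {alpha_2, alpha_3, alpha_6, alpha_9} form a chain of 4 nodes with a double edge between the middle two (F_4). A semisimple Lie algebra decomposes uniquely as the direct sum of simple ideals, one per connected component of its Dynkin diagram, so g ≅ C_5 ⊕ F_4 (dimension 55 + 52 = 107).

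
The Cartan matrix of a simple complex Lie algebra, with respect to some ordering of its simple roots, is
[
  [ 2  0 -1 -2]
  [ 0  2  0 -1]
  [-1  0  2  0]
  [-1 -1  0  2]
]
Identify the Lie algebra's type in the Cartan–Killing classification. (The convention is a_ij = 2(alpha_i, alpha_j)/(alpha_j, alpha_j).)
The matrix has rank 4 with 2's on the diagonal. Reading the off-diagonal entries as Dynkin edges (a single edge where a_ij = a_ji = -1; a double or triple edge where a_ij * a_ji = 2 or 3), the diagram is a chain of 4 nodes with a double edge between the middle two (F_4). One simple-root ordering that puts it in standard form is (alpha_3, alpha_1, alpha_4, alpha_2). So the algebra is type F_4.

F_4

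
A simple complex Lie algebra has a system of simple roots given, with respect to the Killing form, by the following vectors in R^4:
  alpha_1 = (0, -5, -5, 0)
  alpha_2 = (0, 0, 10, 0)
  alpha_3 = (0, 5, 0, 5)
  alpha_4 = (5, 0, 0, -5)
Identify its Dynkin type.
C_4

Compute the Cartan integers a_ij = 2(alpha_i, alpha_j)/(alpha_j, alpha_j); the resulting 4x4 Cartan matrix is
[[2, -1, -1, 0], [-2, 2, 0, 0], [-1, 0, 2, -1], [0, 0, -1, 2]].
The roots have two lengths (squared-length ratio 2:1); the short ones are alpha_{1,3,4}. The associated Dynkin diagram is a chain of 4 nodes with a double edge at one end; the terminal node there is the unique long simple root (C_4), so the type is C_4 (the algebra sp(8)).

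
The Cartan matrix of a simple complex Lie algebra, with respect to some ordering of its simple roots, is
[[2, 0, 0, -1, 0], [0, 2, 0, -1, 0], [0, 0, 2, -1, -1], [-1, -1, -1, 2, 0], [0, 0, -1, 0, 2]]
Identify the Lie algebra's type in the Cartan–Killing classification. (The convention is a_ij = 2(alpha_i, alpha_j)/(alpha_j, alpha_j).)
The matrix has rank 5 with 2's on the diagonal. Reading the off-diagonal entries as Dynkin edges (a single edge where a_ij = a_ji = -1; a double or triple edge where a_ij * a_ji = 2 or 3), the diagram is a chain of 3 nodes with a fork of two nodes at one end (D_5). One simple-root ordering that puts it in standard form is (alpha_5, alpha_3, alpha_4, alpha_2, alpha_1). So the algebra is type D_5, i.e. so(10).

D_5 (so(10))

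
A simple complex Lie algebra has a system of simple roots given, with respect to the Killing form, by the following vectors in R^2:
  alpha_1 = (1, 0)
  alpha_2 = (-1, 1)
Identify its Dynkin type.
Compute the Cartan integers a_ij = 2(alpha_i, alpha_j)/(alpha_j, alpha_j); the resulting 2x2 Cartan matrix is
[[2, -1], [-2, 2]].
The roots have two lengths (squared-length ratio 2:1); the short ones are alpha_{1}. The associated Dynkin diagram is a chain of 2 nodes with a double edge at one end; the terminal node there is the unique short simple root (B_2), so the type is B_2 (the algebra so(5)).

B2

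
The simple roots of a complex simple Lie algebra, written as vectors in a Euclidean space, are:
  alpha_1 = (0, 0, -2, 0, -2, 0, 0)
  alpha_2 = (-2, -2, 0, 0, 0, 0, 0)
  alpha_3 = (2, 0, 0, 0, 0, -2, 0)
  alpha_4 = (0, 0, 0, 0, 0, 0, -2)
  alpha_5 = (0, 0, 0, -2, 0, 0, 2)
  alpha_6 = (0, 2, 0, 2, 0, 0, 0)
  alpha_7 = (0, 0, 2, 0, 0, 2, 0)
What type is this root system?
Compute the Cartan integers a_ij = 2(alpha_i, alpha_j)/(alpha_j, alpha_j); the resulting 7x7 Cartan matrix is
[[2, 0, 0, 0, 0, 0, -1], [0, 2, -1, 0, 0, -1, 0], [0, -1, 2, 0, 0, 0, -1], [0, 0, 0, 2, -1, 0, 0], [0, 0, 0, -2, 2, -1, 0], [0, -1, 0, 0, -1, 2, 0], [-1, 0, -1, 0, 0, 0, 2]].
The roots have two lengths (squared-length ratio 2:1); the short ones are alpha_{4}. The associated Dynkin diagram is a chain of 7 nodes with a double edge at one end; the terminal node there is the unique short simple root (B_7), so the type is B_7 (the algebra so(15)).

type B_7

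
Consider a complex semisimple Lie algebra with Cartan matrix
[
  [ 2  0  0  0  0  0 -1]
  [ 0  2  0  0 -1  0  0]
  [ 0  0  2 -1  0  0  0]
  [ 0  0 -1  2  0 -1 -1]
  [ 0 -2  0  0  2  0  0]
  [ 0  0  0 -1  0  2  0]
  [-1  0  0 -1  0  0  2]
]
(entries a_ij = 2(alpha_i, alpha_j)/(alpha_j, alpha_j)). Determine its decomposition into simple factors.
type B_2 ⊕ type D_5

The diagram associated to this matrix has two connected components: the simple roots {alpha_2, alpha_5} form a chain of 2 nodes with a double edge at one end; the terminal node there is the unique short simple root (B_2), and {alpha_1, alpha_3, alpha_4, alpha_6, alpha_7} form a chain of 3 nodes with a fork of two nodes at one end (D_5). A semisimple Lie algebra decomposes uniquely as the direct sum of simple ideals, one per connected component of its Dynkin diagram, so g ≅ B_2 ⊕ D_5 (dimension 10 + 45 = 55).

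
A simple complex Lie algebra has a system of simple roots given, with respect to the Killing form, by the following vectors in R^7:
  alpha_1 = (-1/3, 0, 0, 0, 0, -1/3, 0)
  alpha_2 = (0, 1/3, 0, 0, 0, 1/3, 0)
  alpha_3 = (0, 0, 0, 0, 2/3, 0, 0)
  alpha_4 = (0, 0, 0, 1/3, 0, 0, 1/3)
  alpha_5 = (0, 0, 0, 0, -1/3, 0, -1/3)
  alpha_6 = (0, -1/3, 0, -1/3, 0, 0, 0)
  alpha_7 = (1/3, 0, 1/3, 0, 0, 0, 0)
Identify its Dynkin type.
C7

Compute the Cartan integers a_ij = 2(alpha_i, alpha_j)/(alpha_j, alpha_j); the resulting 7x7 Cartan matrix is
[[2, -1, 0, 0, 0, 0, -1], [-1, 2, 0, 0, 0, -1, 0], [0, 0, 2, 0, -2, 0, 0], [0, 0, 0, 2, -1, -1, 0], [0, 0, -1, -1, 2, 0, 0], [0, -1, 0, -1, 0, 2, 0], [-1, 0, 0, 0, 0, 0, 2]].
The roots have two lengths (squared-length ratio 2:1); the short ones are alpha_{1,2,4,5,6,7}. The associated Dynkin diagram is a chain of 7 nodes with a double edge at one end; the terminal node there is the unique long simple root (C_7), so the type is C_7 (the algebra sp(14)).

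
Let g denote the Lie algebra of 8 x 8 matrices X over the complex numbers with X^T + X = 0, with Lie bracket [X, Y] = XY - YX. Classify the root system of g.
D_4 (so(8))

This is so(8) with 8 even, which has dimension 8(8-1)/2 = 28 and rank 8/2 = 4. In the classification of classical Lie algebras, the orthogonal algebra so(2n) in an even number of variables has type D_n; here n = 4, so the Dynkin diagram is a chain of 2 nodes with a fork of two nodes at one end (D_4). Hence the type is D_4.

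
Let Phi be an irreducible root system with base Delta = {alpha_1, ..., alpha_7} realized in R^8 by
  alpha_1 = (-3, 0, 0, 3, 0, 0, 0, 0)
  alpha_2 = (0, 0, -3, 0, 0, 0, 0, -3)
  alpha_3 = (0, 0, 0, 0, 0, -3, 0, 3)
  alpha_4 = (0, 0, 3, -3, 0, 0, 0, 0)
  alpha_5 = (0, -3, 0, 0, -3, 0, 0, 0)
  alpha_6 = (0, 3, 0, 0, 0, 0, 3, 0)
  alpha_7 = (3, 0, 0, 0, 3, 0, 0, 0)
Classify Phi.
A_7

Compute the Cartan integers a_ij = 2(alpha_i, alpha_j)/(alpha_j, alpha_j); the resulting 7x7 Cartan matrix is
[[2, 0, 0, -1, 0, 0, -1], [0, 2, -1, -1, 0, 0, 0], [0, -1, 2, 0, 0, 0, 0], [-1, -1, 0, 2, 0, 0, 0], [0, 0, 0, 0, 2, -1, -1], [0, 0, 0, 0, -1, 2, 0], [-1, 0, 0, 0, -1, 0, 2]].
All simple roots have the same length, so the diagram is simply laced. The associated Dynkin diagram is a chain of 7 nodes with single edges (A_7), so the type is A_7 (the algebra sl(8)).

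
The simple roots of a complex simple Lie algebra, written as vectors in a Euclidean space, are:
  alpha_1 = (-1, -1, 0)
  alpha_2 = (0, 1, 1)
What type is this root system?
Compute the Cartan integers a_ij = 2(alpha_i, alpha_j)/(alpha_j, alpha_j); the resulting 2x2 Cartan matrix is
[[2, -1], [-1, 2]].
All simple roots have the same length, so the diagram is simply laced. The associated Dynkin diagram is a chain of 2 nodes with single edges (A_2), so the type is A_2 (the algebra sl(3)).

A_2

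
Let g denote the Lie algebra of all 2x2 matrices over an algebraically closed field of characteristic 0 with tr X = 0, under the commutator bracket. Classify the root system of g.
type A_1

This is sl(2), which has dimension 2^2 - 1 = 3 and rank 2 - 1 = 1 (a Cartan subalgebra is the diagonal traceless matrices). In the classification of classical Lie algebras, the special linear algebra sl(n+1) has type A_n; here n = 1, so the Dynkin diagram is a chain of 1 nodes with single edges (A_1). Hence the type is A_1.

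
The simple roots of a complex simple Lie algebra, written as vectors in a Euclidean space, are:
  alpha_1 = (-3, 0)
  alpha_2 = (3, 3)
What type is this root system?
B2

Compute the Cartan integers a_ij = 2(alpha_i, alpha_j)/(alpha_j, alpha_j); the resulting 2x2 Cartan matrix is
[[2, -1], [-2, 2]].
The roots have two lengths (squared-length ratio 2:1); the short ones are alpha_{1}. The associated Dynkin diagram is a chain of 2 nodes with a double edge at one end; the terminal node there is the unique short simple root (B_2), so the type is B_2 (the algebra so(5)).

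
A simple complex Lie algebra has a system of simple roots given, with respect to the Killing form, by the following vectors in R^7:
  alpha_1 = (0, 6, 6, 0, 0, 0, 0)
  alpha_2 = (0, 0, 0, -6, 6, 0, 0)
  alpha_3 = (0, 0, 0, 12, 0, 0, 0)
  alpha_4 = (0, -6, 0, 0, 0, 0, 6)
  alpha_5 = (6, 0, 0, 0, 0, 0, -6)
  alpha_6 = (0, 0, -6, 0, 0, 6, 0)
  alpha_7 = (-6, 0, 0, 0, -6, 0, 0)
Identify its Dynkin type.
type C_7

Compute the Cartan integers a_ij = 2(alpha_i, alpha_j)/(alpha_j, alpha_j); the resulting 7x7 Cartan matrix is
[[2, 0, 0, -1, 0, -1, 0], [0, 2, -1, 0, 0, 0, -1], [0, -2, 2, 0, 0, 0, 0], [-1, 0, 0, 2, -1, 0, 0], [0, 0, 0, -1, 2, 0, -1], [-1, 0, 0, 0, 0, 2, 0], [0, -1, 0, 0, -1, 0, 2]].
The roots have two lengths (squared-length ratio 2:1); the short ones are alpha_{1,2,4,5,6,7}. The associated Dynkin diagram is a chain of 7 nodes with a double edge at one end; the terminal node there is the unique long simple root (C_7), so the type is C_7 (the algebra sp(14)).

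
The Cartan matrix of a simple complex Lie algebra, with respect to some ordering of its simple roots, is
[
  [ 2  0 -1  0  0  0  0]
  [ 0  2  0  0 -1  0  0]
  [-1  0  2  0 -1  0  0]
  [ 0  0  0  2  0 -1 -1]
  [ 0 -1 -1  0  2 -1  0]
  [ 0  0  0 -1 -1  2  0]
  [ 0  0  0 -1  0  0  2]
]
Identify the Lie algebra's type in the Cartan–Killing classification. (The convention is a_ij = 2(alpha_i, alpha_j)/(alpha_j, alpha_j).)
The matrix has rank 7 with 2's on the diagonal. Reading the off-diagonal entries as Dynkin edges (a single edge where a_ij = a_ji = -1; a double or triple edge where a_ij * a_ji = 2 or 3), the diagram is a chain of 6 nodes with one extra node attached to the third node from one end (E_7). One simple-root ordering that puts it in standard form is (alpha_1, alpha_2, alpha_3, alpha_5, alpha_6, alpha_4, alpha_7). So the algebra is type E_7.

E7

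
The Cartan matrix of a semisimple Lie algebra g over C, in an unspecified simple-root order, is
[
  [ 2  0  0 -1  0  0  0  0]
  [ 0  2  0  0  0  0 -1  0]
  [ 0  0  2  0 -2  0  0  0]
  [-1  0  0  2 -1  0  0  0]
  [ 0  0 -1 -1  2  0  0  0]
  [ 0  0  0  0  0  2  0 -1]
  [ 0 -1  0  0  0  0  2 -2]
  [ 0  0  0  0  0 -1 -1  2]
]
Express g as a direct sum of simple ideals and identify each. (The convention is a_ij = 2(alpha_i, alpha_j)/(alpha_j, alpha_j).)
The diagram associated to this matrix has two connected components: the simple roots {alpha_1, alpha_3, alpha_4, alpha_5} form a chain of 4 nodes with a double edge at one end; the terminal node there is the unique long simple root (C_4), and {alpha_2, alpha_6, alpha_7, alpha_8} form a chain of 4 nodes with a double edge between the middle two (F_4). A semisimple Lie algebra decomposes uniquely as the direct sum of simple ideals, one per connected component of its Dynkin diagram, so g ≅ C_4 ⊕ F_4 (dimension 36 + 52 = 88).

C_4 (sp(8)) ⊕ F_4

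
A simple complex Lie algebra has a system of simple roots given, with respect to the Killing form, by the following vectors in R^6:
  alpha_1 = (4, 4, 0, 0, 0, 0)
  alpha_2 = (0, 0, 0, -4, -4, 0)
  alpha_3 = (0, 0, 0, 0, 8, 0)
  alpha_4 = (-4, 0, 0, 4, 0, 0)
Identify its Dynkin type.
Compute the Cartan integers a_ij = 2(alpha_i, alpha_j)/(alpha_j, alpha_j); the resulting 4x4 Cartan matrix is
[[2, 0, 0, -1], [0, 2, -1, -1], [0, -2, 2, 0], [-1, -1, 0, 2]].
The roots have two lengths (squared-length ratio 2:1); the short ones are alpha_{1,2,4}. The associated Dynkin diagram is a chain of 4 nodes with a double edge at one end; the terminal node there is the unique long simple root (C_4), so the type is C_4 (the algebra sp(8)).

C4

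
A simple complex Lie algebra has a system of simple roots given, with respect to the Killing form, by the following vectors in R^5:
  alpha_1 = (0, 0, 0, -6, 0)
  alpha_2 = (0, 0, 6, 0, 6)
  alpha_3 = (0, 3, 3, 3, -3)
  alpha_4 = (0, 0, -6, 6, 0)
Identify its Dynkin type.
Compute the Cartan integers a_ij = 2(alpha_i, alpha_j)/(alpha_j, alpha_j); the resulting 4x4 Cartan matrix is
[[2, 0, -1, -1], [0, 2, 0, -1], [-1, 0, 2, 0], [-2, -1, 0, 2]].
The roots have two lengths (squared-length ratio 2:1); the short ones are alpha_{1,3}. The associated Dynkin diagram is a chain of 4 nodes with a double edge between the middle two (F_4), so the type is F_4.

F_4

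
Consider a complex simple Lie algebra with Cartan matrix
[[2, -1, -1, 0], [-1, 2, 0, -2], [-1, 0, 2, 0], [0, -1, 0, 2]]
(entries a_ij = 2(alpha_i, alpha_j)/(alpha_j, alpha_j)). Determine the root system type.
B4

The matrix has rank 4 with 2's on the diagonal. Reading the off-diagonal entries as Dynkin edges (a single edge where a_ij = a_ji = -1; a double or triple edge where a_ij * a_ji = 2 or 3), the diagram is a chain of 4 nodes with a double edge at one end; the terminal node there is the unique short simple root (B_4). One simple-root ordering that puts it in standard form is (alpha_3, alpha_1, alpha_2, alpha_4). So the algebra is type B_4, i.e. so(9).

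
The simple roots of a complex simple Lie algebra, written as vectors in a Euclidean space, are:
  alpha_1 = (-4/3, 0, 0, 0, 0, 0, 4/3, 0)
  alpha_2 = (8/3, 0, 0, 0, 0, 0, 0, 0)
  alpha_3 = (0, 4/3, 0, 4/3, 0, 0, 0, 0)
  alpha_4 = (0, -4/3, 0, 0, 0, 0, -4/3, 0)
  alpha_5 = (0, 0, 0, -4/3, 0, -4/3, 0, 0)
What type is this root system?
type C_5

Compute the Cartan integers a_ij = 2(alpha_i, alpha_j)/(alpha_j, alpha_j); the resulting 5x5 Cartan matrix is
[[2, -1, 0, -1, 0], [-2, 2, 0, 0, 0], [0, 0, 2, -1, -1], [-1, 0, -1, 2, 0], [0, 0, -1, 0, 2]].
The roots have two lengths (squared-length ratio 2:1); the short ones are alpha_{1,3,4,5}. The associated Dynkin diagram is a chain of 5 nodes with a double edge at one end; the terminal node there is the unique long simple root (C_5), so the type is C_5 (the algebra sp(10)).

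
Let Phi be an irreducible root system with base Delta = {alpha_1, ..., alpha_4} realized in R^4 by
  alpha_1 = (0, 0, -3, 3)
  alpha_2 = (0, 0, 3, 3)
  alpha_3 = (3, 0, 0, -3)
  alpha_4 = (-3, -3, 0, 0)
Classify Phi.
D_4 (so(8))

Compute the Cartan integers a_ij = 2(alpha_i, alpha_j)/(alpha_j, alpha_j); the resulting 4x4 Cartan matrix is
[[2, 0, -1, 0], [0, 2, -1, 0], [-1, -1, 2, -1], [0, 0, -1, 2]].
All simple roots have the same length, so the diagram is simply laced. The associated Dynkin diagram is a chain of 2 nodes with a fork of two nodes at one end (D_4), so the type is D_4 (the algebra so(8)).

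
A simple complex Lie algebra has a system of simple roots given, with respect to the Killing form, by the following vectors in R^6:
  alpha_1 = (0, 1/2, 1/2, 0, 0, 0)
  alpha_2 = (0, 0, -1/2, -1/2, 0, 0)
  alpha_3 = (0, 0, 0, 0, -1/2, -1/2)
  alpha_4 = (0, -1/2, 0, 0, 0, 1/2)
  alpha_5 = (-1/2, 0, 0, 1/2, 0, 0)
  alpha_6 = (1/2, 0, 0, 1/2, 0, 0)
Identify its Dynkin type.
D_6 (so(12))

Compute the Cartan integers a_ij = 2(alpha_i, alpha_j)/(alpha_j, alpha_j); the resulting 6x6 Cartan matrix is
[[2, -1, 0, -1, 0, 0], [-1, 2, 0, 0, -1, -1], [0, 0, 2, -1, 0, 0], [-1, 0, -1, 2, 0, 0], [0, -1, 0, 0, 2, 0], [0, -1, 0, 0, 0, 2]].
All simple roots have the same length, so the diagram is simply laced. The associated Dynkin diagram is a chain of 4 nodes with a fork of two nodes at one end (D_6), so the type is D_6 (the algebra so(12)).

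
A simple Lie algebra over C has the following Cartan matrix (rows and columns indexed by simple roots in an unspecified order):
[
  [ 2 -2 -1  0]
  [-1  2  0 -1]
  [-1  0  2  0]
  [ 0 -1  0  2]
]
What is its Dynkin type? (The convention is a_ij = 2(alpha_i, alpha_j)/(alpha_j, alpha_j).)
F_4

The matrix has rank 4 with 2's on the diagonal. Reading the off-diagonal entries as Dynkin edges (a single edge where a_ij = a_ji = -1; a double or triple edge where a_ij * a_ji = 2 or 3), the diagram is a chain of 4 nodes with a double edge between the middle two (F_4). One simple-root ordering that puts it in standard form is (alpha_3, alpha_1, alpha_2, alpha_4). So the algebra is type F_4.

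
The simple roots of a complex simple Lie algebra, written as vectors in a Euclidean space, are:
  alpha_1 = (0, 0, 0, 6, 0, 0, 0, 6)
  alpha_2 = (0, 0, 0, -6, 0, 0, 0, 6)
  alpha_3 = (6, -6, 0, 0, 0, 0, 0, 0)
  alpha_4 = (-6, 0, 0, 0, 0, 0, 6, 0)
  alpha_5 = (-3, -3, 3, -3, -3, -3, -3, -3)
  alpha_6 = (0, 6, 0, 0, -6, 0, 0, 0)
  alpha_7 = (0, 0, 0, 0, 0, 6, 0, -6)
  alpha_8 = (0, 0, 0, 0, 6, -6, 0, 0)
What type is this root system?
Compute the Cartan integers a_ij = 2(alpha_i, alpha_j)/(alpha_j, alpha_j); the resulting 8x8 Cartan matrix is
[[2, 0, 0, 0, -1, 0, -1, 0], [0, 2, 0, 0, 0, 0, -1, 0], [0, 0, 2, -1, 0, -1, 0, 0], [0, 0, -1, 2, 0, 0, 0, 0], [-1, 0, 0, 0, 2, 0, 0, 0], [0, 0, -1, 0, 0, 2, 0, -1], [-1, -1, 0, 0, 0, 0, 2, -1], [0, 0, 0, 0, 0, -1, -1, 2]].
All simple roots have the same length, so the diagram is simply laced. The associated Dynkin diagram is a chain of 7 nodes with one extra node attached to the third node from one end (E_8), so the type is E_8.

E_8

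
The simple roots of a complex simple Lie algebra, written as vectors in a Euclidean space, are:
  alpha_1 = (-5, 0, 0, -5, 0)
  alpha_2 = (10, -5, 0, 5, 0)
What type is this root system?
Compute the Cartan integers a_ij = 2(alpha_i, alpha_j)/(alpha_j, alpha_j); the resulting 2x2 Cartan matrix is
[[2, -1], [-3, 2]].
The roots have two lengths (squared-length ratio 3:1); the short ones are alpha_{1}. The associated Dynkin diagram is two nodes joined by a triple edge (G_2), so the type is G_2.

G_2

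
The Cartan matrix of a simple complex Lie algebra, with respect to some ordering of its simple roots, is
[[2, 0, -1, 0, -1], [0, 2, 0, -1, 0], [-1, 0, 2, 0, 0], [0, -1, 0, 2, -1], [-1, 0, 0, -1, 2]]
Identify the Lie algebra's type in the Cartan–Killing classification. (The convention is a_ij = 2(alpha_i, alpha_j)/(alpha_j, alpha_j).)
type A_5

The matrix has rank 5 with 2's on the diagonal. Reading the off-diagonal entries as Dynkin edges (a single edge where a_ij = a_ji = -1; a double or triple edge where a_ij * a_ji = 2 or 3), the diagram is a chain of 5 nodes with single edges (A_5). One simple-root ordering that puts it in standard form is (alpha_3, alpha_1, alpha_5, alpha_4, alpha_2). So the algebra is type A_5, i.e. sl(6).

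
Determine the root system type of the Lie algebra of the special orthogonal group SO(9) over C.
This is so(9) with 9 odd, which has dimension 9(9-1)/2 = 36 and rank (9-1)/2 = 4. In the classification of classical Lie algebras, the orthogonal algebra so(2n+1) in an odd number of variables has type B_n; here n = 4, so the Dynkin diagram is a chain of 4 nodes with a double edge at one end; the terminal node there is the unique short simple root (B_4). Hence the type is B_4.

B_4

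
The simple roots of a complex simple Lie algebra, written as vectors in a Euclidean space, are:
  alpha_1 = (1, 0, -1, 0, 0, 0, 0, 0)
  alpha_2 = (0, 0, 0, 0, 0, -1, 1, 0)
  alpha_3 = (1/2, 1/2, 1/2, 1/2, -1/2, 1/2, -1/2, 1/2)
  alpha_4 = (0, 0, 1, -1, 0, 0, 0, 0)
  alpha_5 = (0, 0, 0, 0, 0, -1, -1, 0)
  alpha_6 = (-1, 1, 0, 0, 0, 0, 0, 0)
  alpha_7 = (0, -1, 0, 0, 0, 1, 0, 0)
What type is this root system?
Compute the Cartan integers a_ij = 2(alpha_i, alpha_j)/(alpha_j, alpha_j); the resulting 7x7 Cartan matrix is
[[2, 0, 0, -1, 0, -1, 0], [0, 2, -1, 0, 0, 0, -1], [0, -1, 2, 0, 0, 0, 0], [-1, 0, 0, 2, 0, 0, 0], [0, 0, 0, 0, 2, 0, -1], [-1, 0, 0, 0, 0, 2, -1], [0, -1, 0, 0, -1, -1, 2]].
All simple roots have the same length, so the diagram is simply laced. The associated Dynkin diagram is a chain of 6 nodes with one extra node attached to the third node from one end (E_7), so the type is E_7.

E_7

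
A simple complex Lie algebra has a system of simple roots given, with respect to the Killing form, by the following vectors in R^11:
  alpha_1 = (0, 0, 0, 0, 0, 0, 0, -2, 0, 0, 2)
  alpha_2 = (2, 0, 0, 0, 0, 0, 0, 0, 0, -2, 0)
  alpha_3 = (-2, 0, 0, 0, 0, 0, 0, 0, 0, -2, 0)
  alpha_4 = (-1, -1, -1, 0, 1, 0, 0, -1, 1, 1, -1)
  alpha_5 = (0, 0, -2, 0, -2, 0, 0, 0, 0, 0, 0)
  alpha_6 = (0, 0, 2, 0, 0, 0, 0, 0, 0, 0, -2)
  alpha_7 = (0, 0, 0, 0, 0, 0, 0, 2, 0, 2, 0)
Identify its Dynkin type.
E_7

Compute the Cartan integers a_ij = 2(alpha_i, alpha_j)/(alpha_j, alpha_j); the resulting 7x7 Cartan matrix is
[[2, 0, 0, 0, 0, -1, -1], [0, 2, 0, -1, 0, 0, -1], [0, 0, 2, 0, 0, 0, -1], [0, -1, 0, 2, 0, 0, 0], [0, 0, 0, 0, 2, -1, 0], [-1, 0, 0, 0, -1, 2, 0], [-1, -1, -1, 0, 0, 0, 2]].
All simple roots have the same length, so the diagram is simply laced. The associated Dynkin diagram is a chain of 6 nodes with one extra node attached to the third node from one end (E_7), so the type is E_7.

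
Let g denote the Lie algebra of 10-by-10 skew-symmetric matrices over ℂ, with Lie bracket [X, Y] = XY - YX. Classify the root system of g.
D_5 (so(10))

This is so(10) with 10 even, which has dimension 10(10-1)/2 = 45 and rank 10/2 = 5. In the classification of classical Lie algebras, the orthogonal algebra so(2n) in an even number of variables has type D_n; here n = 5, so the Dynkin diagram is a chain of 3 nodes with a fork of two nodes at one end (D_5). Hence the type is D_5.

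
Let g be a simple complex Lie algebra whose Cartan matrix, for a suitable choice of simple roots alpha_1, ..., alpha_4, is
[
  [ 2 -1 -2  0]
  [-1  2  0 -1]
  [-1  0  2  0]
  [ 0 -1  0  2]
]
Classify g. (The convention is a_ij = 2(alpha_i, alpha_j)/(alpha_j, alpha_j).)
The matrix has rank 4 with 2's on the diagonal. Reading the off-diagonal entries as Dynkin edges (a single edge where a_ij = a_ji = -1; a double or triple edge where a_ij * a_ji = 2 or 3), the diagram is a chain of 4 nodes with a double edge at one end; the terminal node there is the unique short simple root (B_4). One simple-root ordering that puts it in standard form is (alpha_4, alpha_2, alpha_1, alpha_3). So the algebra is type B_4, i.e. so(9).

type B_4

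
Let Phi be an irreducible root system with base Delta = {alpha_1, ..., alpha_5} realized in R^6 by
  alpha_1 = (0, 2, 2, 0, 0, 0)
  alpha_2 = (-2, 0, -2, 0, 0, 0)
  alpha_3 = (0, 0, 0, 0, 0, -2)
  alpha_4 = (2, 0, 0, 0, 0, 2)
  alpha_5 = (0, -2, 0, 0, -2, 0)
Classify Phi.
type B_5

Compute the Cartan integers a_ij = 2(alpha_i, alpha_j)/(alpha_j, alpha_j); the resulting 5x5 Cartan matrix is
[[2, -1, 0, 0, -1], [-1, 2, 0, -1, 0], [0, 0, 2, -1, 0], [0, -1, -2, 2, 0], [-1, 0, 0, 0, 2]].
The roots have two lengths (squared-length ratio 2:1); the short ones are alpha_{3}. The associated Dynkin diagram is a chain of 5 nodes with a double edge at one end; the terminal node there is the unique short simple root (B_5), so the type is B_5 (the algebra so(11)).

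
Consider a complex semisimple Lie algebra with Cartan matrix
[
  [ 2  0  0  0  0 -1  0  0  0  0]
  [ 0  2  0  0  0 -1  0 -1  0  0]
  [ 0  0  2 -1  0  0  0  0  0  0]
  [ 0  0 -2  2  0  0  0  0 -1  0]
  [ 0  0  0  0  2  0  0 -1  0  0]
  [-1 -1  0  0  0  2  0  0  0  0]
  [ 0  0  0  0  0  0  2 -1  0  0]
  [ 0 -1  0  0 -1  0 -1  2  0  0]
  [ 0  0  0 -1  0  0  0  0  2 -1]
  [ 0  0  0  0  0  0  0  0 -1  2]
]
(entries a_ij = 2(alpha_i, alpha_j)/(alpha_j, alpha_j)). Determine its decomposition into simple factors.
B4 ⊕ D6

The diagram associated to this matrix has two connected components: the simple roots {alpha_3, alpha_4, alpha_9, alpha_10} form a chain of 4 nodes with a double edge at one end; the terminal node there is the unique short simple root (B_4), and {alpha_1, alpha_2, alpha_5, alpha_6, alpha_7, alpha_8} form a chain of 4 nodes with a fork of two nodes at one end (D_6). A semisimple Lie algebra decomposes uniquely as the direct sum of simple ideals, one per connected component of its Dynkin diagram, so g ≅ B_4 ⊕ D_6 (dimension 36 + 66 = 102).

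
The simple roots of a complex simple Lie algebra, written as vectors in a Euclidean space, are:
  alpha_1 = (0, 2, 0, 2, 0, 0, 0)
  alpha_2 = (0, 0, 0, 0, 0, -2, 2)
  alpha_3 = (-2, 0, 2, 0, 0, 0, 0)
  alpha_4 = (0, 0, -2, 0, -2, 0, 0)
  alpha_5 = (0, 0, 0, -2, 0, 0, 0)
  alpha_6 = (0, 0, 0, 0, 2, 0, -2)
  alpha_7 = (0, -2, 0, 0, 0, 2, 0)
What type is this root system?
type B_7

Compute the Cartan integers a_ij = 2(alpha_i, alpha_j)/(alpha_j, alpha_j); the resulting 7x7 Cartan matrix is
[[2, 0, 0, 0, -2, 0, -1], [0, 2, 0, 0, 0, -1, -1], [0, 0, 2, -1, 0, 0, 0], [0, 0, -1, 2, 0, -1, 0], [-1, 0, 0, 0, 2, 0, 0], [0, -1, 0, -1, 0, 2, 0], [-1, -1, 0, 0, 0, 0, 2]].
The roots have two lengths (squared-length ratio 2:1); the short ones are alpha_{5}. The associated Dynkin diagram is a chain of 7 nodes with a double edge at one end; the terminal node there is the unique short simple root (B_7), so the type is B_7 (the algebra so(15)).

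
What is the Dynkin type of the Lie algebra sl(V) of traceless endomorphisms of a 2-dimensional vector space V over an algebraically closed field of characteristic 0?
A_1

This is sl(2), which has dimension 2^2 - 1 = 3 and rank 2 - 1 = 1 (a Cartan subalgebra is the diagonal traceless matrices). In the classification of classical Lie algebras, the special linear algebra sl(n+1) has type A_n; here n = 1, so the Dynkin diagram is a chain of 1 nodes with single edges (A_1). Hence the type is A_1.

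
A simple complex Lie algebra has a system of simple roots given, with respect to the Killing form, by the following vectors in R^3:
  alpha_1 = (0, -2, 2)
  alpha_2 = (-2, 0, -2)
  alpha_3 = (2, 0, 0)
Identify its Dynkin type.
B3

Compute the Cartan integers a_ij = 2(alpha_i, alpha_j)/(alpha_j, alpha_j); the resulting 3x3 Cartan matrix is
[[2, -1, 0], [-1, 2, -2], [0, -1, 2]].
The roots have two lengths (squared-length ratio 2:1); the short ones are alpha_{3}. The associated Dynkin diagram is a chain of 3 nodes with a double edge at one end; the terminal node there is the unique short simple root (B_3), so the type is B_3 (the algebra so(7)).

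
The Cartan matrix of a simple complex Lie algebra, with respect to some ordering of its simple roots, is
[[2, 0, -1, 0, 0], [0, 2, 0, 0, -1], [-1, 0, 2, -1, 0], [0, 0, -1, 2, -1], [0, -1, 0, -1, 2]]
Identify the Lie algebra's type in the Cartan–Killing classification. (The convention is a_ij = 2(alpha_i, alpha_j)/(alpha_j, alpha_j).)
The matrix has rank 5 with 2's on the diagonal. Reading the off-diagonal entries as Dynkin edges (a single edge where a_ij = a_ji = -1; a double or triple edge where a_ij * a_ji = 2 or 3), the diagram is a chain of 5 nodes with single edges (A_5). One simple-root ordering that puts it in standard form is (alpha_1, alpha_3, alpha_4, alpha_5, alpha_2). So the algebra is type A_5, i.e. sl(6).

type A_5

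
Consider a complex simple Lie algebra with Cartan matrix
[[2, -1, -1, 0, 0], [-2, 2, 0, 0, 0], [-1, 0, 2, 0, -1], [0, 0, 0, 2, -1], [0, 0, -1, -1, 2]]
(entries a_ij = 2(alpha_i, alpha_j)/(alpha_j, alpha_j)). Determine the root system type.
C_5

The matrix has rank 5 with 2's on the diagonal. Reading the off-diagonal entries as Dynkin edges (a single edge where a_ij = a_ji = -1; a double or triple edge where a_ij * a_ji = 2 or 3), the diagram is a chain of 5 nodes with a double edge at one end; the terminal node there is the unique long simple root (C_5). One simple-root ordering that puts it in standard form is (alpha_4, alpha_5, alpha_3, alpha_1, alpha_2). So the algebra is type C_5, i.e. sp(10).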